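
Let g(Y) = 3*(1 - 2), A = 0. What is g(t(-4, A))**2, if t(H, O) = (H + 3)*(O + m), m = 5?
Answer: 9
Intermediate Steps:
t(H, O) = (3 + H)*(5 + O) (t(H, O) = (H + 3)*(O + 5) = (3 + H)*(5 + O))
g(Y) = -3 (g(Y) = 3*(-1) = -3)
g(t(-4, A))**2 = (-3)**2 = 9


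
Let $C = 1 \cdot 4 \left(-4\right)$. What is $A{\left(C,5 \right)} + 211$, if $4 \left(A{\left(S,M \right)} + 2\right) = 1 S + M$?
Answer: $\frac{825}{4} \approx 206.25$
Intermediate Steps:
$C = -16$ ($C = 4 \left(-4\right) = -16$)
$A{\left(S,M \right)} = -2 + \frac{M}{4} + \frac{S}{4}$ ($A{\left(S,M \right)} = -2 + \frac{1 S + M}{4} = -2 + \frac{S + M}{4} = -2 + \frac{M + S}{4} = -2 + \left(\frac{M}{4} + \frac{S}{4}\right) = -2 + \frac{M}{4} + \frac{S}{4}$)
$A{\left(C,5 \right)} + 211 = \left(-2 + \frac{1}{4} \cdot 5 + \frac{1}{4} \left(-16\right)\right) + 211 = \left(-2 + \frac{5}{4} - 4\right) + 211 = - \frac{19}{4} + 211 = \frac{825}{4}$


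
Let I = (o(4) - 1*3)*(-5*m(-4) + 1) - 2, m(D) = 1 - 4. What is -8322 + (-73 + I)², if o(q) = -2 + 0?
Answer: 15703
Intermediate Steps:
o(q) = -2
m(D) = -3
I = -82 (I = (-2 - 1*3)*(-5*(-3) + 1) - 2 = (-2 - 3)*(15 + 1) - 2 = -5*16 - 2 = -80 - 2 = -82)
-8322 + (-73 + I)² = -8322 + (-73 - 82)² = -8322 + (-155)² = -8322 + 24025 = 15703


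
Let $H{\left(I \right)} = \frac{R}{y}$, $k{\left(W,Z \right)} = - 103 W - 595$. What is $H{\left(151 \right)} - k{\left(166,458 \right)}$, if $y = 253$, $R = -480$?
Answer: $\frac{4475849}{253} \approx 17691.0$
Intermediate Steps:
$k{\left(W,Z \right)} = -595 - 103 W$
$H{\left(I \right)} = - \frac{480}{253}$
$H{\left(151 \right)} - k{\left(166,458 \right)} = - \frac{480}{253} - \left(-595 - 17098\right) = - \frac{480}{253} - -17693 = - \frac{480}{253} + 17693 = \frac{4475849}{253}$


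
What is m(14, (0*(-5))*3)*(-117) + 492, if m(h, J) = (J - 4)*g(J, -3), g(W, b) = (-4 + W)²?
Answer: 7980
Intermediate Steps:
m(h, J) = (-4 + J)³ (m(h, J) = (J - 4)*(-4 + J)² = (-4 + J)*(-4 + J)² = (-4 + J)³)
m(14, (0*(-5))*3)*(-117) + 492 = (-4 + (0*(-5))*3)³*(-117) + 492 = (-4 + 0*3)³*(-117) + 492 = (-4 + 0)³*(-117) + 492 = (-4)³*(-117) + 492 = -64*(-117) + 492 = 7488 + 492 = 7980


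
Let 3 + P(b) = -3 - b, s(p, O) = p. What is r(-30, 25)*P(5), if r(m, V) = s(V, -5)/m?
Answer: 55/6 ≈ 9.1667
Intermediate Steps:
P(b) = -6 - b (P(b) = -3 + (-3 - b) = -6 - b)
r(m, V) = V/m
r(-30, 25)*P(5) = (25/(-30))*(-6 - 1*5) = (25*(-1/30))*(-6 - 5) = -⅚*(-11) = 55/6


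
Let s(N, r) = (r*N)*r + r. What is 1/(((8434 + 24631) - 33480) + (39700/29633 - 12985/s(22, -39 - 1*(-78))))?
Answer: -992735133/411039875000 ≈ -0.0024152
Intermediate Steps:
s(N, r) = r + N*r² (s(N, r) = (N*r)*r + r = N*r² + r = r + N*r²)
1/(((8434 + 24631) - 33480) + (39700/29633 - 12985/s(22, -39 - 1*(-78)))) = 1/(((8434 + 24631) - 33480) + (39700/29633 - 12985*1/((1 + 22*(-39 - 1*(-78)))*(-39 - 1*(-78))))) = 1/((33065 - 33480) + (39700*(1/29633) - 12985*1/((1 + 22*(-39 + 78))*(-39 + 78)))) = 1/(-415 + (39700/29633 - 12985*1/(39*(1 + 22*39)))) = 1/(-415 + (39700/29633 - 12985*1/(39*(1 + 858)))) = 1/(-415 + (39700/29633 - 12985/(39*859))) = 1/(-415 + (39700/29633 - 12985/33501)) = 1/(-415 + 945205195/992735133) = 1/(-411039875000/992735133) = -992735133/411039875000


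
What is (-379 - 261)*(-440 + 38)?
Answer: 257280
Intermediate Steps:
(-379 - 261)*(-440 + 38) = -640*(-402) = 257280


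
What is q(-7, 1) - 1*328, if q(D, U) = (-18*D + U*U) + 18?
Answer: -183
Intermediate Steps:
q(D, U) = 18 + U² - 18*D (q(D, U) = (-18*D + U²) + 18 = (U² - 18*D) + 18 = 18 + U² - 18*D)
q(-7, 1) - 1*328 = (18 + 1² - 18*(-7)) - 1*328 = (18 + 1 + 126) - 328 = 145 - 328 = -183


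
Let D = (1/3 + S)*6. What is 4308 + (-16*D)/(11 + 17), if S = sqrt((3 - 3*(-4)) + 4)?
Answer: 30148/7 - 24*sqrt(19)/7 ≈ 4291.9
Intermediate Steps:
S = sqrt(19) (S = sqrt((3 + 12) + 4) = sqrt(15 + 4) = sqrt(19) ≈ 4.3589)
D = 2 + 6*sqrt(19) (D = (1/3 + sqrt(19))*6 = 2 + 6*sqrt(19) ≈ 28.153)
4308 + (-16*D)/(11 + 17) = 4308 + (-16*(2 + 6*sqrt(19)))/(11 + 17) = 4308 + (-32 - 96*sqrt(19))/28 = 4308 + (-32 - 96*sqrt(19))*(1/28) = 4308 + (-8/7 - 24*sqrt(19)/7) = 30148/7 - 24*sqrt(19)/7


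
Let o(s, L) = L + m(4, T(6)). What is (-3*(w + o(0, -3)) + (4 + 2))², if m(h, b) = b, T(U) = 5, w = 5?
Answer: 225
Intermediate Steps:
o(s, L) = 5 + L (o(s, L) = L + 5 = 5 + L)
(-3*(w + o(0, -3)) + (4 + 2))² = (-3*(5 + (5 - 3)) + (4 + 2))² = (-3*(5 + 2) + 6)² = (-3*7 + 6)² = (-21 + 6)² = (-15)² = 225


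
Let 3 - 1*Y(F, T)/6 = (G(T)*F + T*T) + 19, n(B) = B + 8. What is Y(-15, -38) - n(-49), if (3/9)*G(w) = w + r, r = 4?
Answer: -17899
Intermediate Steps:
G(w) = 12 + 3*w (G(w) = 3*(w + 4) = 3*(4 + w) = 12 + 3*w)
n(B) = 8 + B
Y(F, T) = -96 - 6*T² - 6*F*(12 + 3*T) (Y(F, T) = 18 - 6*(((12 + 3*T)*F + T*T) + 19) = 18 - 6*((F*(12 + 3*T) + T²) + 19) = 18 - 6*((T² + F*(12 + 3*T)) + 19) = 18 - 6*(19 + T² + F*(12 + 3*T)) = 18 + (-114 - 6*T² - 6*F*(12 + 3*T)) = -96 - 6*T² - 6*F*(12 + 3*T))
Y(-15, -38) - n(-49) = (-96 - 6*(-38)² - 18*(-15)*(4 - 38)) - (8 - 49) = (-96 - 6*1444 - 18*(-15)*(-34)) - 1*(-41) = (-96 - 8664 - 9180) + 41 = -17940 + 41 = -17899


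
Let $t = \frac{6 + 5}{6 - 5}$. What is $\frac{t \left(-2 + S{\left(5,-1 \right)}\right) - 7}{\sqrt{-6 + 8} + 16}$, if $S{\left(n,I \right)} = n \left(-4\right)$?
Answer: $- \frac{1992}{127} + \frac{249 \sqrt{2}}{254} \approx -14.299$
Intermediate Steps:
$t = 11$ ($t = \frac{11}{1} = 11 \cdot 1 = 11$)
$S{\left(n,I \right)} = - 4 n$
$\frac{t \left(-2 + S{\left(5,-1 \right)}\right) - 7}{\sqrt{-6 + 8} + 16} = \frac{11 \left(-2 - 20\right) - 7}{\sqrt{-6 + 8} + 16} = \frac{11 \left(-2 - 20\right) - 7}{\sqrt{2} + 16} = \frac{11 \left(-22\right) - 7}{16 + \sqrt{2}} = \frac{-242 - 7}{16 + \sqrt{2}} = - \frac{249}{16 + \sqrt{2}}$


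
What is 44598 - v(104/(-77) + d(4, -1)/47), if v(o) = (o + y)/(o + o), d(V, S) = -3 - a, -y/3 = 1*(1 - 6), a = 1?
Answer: 154503835/3464 ≈ 44603.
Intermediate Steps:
y = 15 (y = -3*(1 - 6) = -3*(-5) = 15)
d(V, S) = -4 (d(V, S) = -3 - 1*1 = -3 - 1 = -4)
v(o) = (15 + o)/(2*o) (v(o) = (o + 15)/(o + o) = (15 + o)/((2*o)) = (15 + o)*(1/(2*o)) = (15 + o)/(2*o))
44598 - v(104/(-77) + d(4, -1)/47) = 44598 - (15 + (104/(-77) - 4/47))/(2*(104/(-77) - 4/47)) = 44598 - (15 + (104*(-1/77) - 4*1/47))/(2*(104*(-1/77) - 4*1/47)) = 44598 - (15 + (-104/77 - 4/47))/(2*(-104/77 - 4/47)) = 44598 - (15 - 5196/3619)/(2*(-5196/3619)) = 44598 - (-3619)*49089/(2*5196*3619) = 44598 - 1*(-16363/3464) = 44598 + 16363/3464 = 154503835/3464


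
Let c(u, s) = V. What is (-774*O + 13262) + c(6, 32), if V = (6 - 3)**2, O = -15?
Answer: 24881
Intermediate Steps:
V = 9 (V = 3**2 = 9)
c(u, s) = 9
(-774*O + 13262) + c(6, 32) = (-774*(-15) + 13262) + 9 = (11610 + 13262) + 9 = 24872 + 9 = 24881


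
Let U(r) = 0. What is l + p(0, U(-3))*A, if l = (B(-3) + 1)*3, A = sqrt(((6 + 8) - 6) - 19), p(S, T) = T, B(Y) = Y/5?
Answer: 6/5 ≈ 1.2000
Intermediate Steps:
B(Y) = Y/5 (B(Y) = Y*(1/5) = Y/5)
A = I*sqrt(11) (A = sqrt((14 - 6) - 19) = sqrt(8 - 19) = sqrt(-11) = I*sqrt(11) ≈ 3.3166*I)
l = 6/5 (l = ((1/5)*(-3) + 1)*3 = (-3/5 + 1)*3 = (2/5)*3 = 6/5 ≈ 1.2000)
l + p(0, U(-3))*A = 6/5 + 0*(I*sqrt(11)) = 6/5 + 0 = 6/5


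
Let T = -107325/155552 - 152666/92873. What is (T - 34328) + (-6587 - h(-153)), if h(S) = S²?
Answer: -929295584650661/14446580896 ≈ -64326.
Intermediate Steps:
T = -33715096357/14446580896 (T = -107325*1/155552 - 152666*1/92873 = -107325/155552 - 152666/92873 = -33715096357/14446580896 ≈ -2.3338)
(T - 34328) + (-6587 - h(-153)) = (-33715096357/14446580896 - 34328) + (-6587 - 1*(-153)²) = -495955944094245/14446580896 + (-6587 - 1*23409) = -495955944094245/14446580896 + (-6587 - 23409) = -495955944094245/14446580896 - 29996 = -929295584650661/14446580896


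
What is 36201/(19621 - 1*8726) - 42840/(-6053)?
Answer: 685866453/65947435 ≈ 10.400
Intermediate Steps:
36201/(19621 - 1*8726) - 42840/(-6053) = 36201/(19621 - 8726) - 42840*(-1/6053) = 36201/10895 + 42840/6053 = 685866453/65947435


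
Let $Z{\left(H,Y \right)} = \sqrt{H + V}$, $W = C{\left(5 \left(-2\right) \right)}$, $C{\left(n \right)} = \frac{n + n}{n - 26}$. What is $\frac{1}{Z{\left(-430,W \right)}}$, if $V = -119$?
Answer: $- \frac{i \sqrt{61}}{183} \approx - 0.042679 i$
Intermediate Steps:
$C{\left(n \right)} = \frac{2 n}{-26 + n}$
$W = \frac{5}{9}$ ($W = \frac{2 \cdot 5 \left(-2\right)}{-26 + 5 \left(-2\right)} = 2 \left(-10\right) \frac{1}{-26 - 10} = 2 \left(-10\right) \frac{1}{-36} = 2 \left(-10\right) \left(- \frac{1}{36}\right) = \frac{5}{9} \approx 0.55556$)
$Z{\left(H,Y \right)} = \sqrt{-119 + H}$ ($Z{\left(H,Y \right)} = \sqrt{H - 119} = \sqrt{-119 + H}$)
$\frac{1}{Z{\left(-430,W \right)}} = \frac{1}{\sqrt{-119 - 430}} = \frac{1}{\sqrt{-549}} = \frac{1}{3 i \sqrt{61}} = - \frac{i \sqrt{61}}{183}$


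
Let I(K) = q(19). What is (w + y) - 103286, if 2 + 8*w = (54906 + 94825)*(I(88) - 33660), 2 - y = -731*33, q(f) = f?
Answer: -5037733861/8 ≈ -6.2972e+8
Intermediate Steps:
I(K) = 19
y = 24125 (y = 2 - (-731)*33 = 2 - 1*(-24123) = 2 + 24123 = 24125)
w = -5037100573/8 (w = -1/4 + ((54906 + 94825)*(19 - 33660))/8 = -1/4 + (149731*(-33641))/8 = -1/4 + (1/8)*(-5037100571) = -1/4 - 5037100571/8 = -5037100573/8 ≈ -6.2964e+8)
(w + y) - 103286 = (-5037100573/8 + 24125) - 103286 = -5036907573/8 - 103286 = -5037733861/8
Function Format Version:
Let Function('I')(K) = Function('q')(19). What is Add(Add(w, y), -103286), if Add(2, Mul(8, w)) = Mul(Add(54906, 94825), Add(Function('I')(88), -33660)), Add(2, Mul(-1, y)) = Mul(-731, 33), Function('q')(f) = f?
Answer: Rational(-5037733861, 8) ≈ -6.2972e+8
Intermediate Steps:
Function('I')(K) = 19
y = 24125 (y = Add(2, Mul(-1, Mul(-731, 33))) = Add(2, Mul(-1, -24123)) = Add(2, 24123) = 24125)
w = Rational(-5037100573, 8) (w = Add(Rational(-1, 4), Mul(Rational(1, 8), Mul(Add(54906, 94825), Add(19, -33660)))) = Add(Rational(-1, 4), Mul(Rational(1, 8), Mul(149731, -33641))) = Add(Rational(-1, 4), Mul(Rational(1, 8), -5037100571)) = Add(Rational(-1, 4), Rational(-5037100571, 8)) = Rational(-5037100573, 8) ≈ -6.2964e+8)
Add(Add(w, y), -103286) = Add(Add(Rational(-5037100573, 8), 24125), -103286) = Add(Rational(-5036907573, 8), -103286) = Rational(-5037733861, 8)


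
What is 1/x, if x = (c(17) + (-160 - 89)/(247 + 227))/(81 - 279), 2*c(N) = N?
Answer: -869/35 ≈ -24.829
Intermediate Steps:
c(N) = N/2
x = -35/869 (x = ((½)*17 + (-160 - 89)/(247 + 227))/(81 - 279) = (17/2 - 249/474)/(-198) = (17/2 - 249*1/474)*(-1/198) = (17/2 - 83/158)*(-1/198) = (630/79)*(-1/198) = -35/869 ≈ -0.040276)
1/x = 1/(-35/869) = -869/35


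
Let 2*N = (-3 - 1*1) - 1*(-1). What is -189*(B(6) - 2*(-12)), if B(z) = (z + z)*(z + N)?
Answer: -14742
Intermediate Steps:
N = -3/2 (N = ((-3 - 1*1) - 1*(-1))/2 = ((-3 - 1) + 1)/2 = (-4 + 1)/2 = (½)*(-3) = -3/2 ≈ -1.5000)
B(z) = 2*z*(-3/2 + z) (B(z) = (z + z)*(z - 3/2) = (2*z)*(-3/2 + z) = 2*z*(-3/2 + z))
-189*(B(6) - 2*(-12)) = -189*(6*(-3 + 2*6) - 2*(-12)) = -189*(6*(-3 + 12) + 24) = -189*(6*9 + 24) = -189*(54 + 24) = -189*78 = -14742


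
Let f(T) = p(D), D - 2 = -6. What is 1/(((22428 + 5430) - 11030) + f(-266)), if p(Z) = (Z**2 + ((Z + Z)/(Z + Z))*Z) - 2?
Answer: 1/16838 ≈ 5.9389e-5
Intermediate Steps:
D = -4 (D = 2 - 6 = -4)
p(Z) = -2 + Z + Z**2 (p(Z) = (Z**2 + ((2*Z)/((2*Z)))*Z) - 2 = (Z**2 + ((2*Z)*(1/(2*Z)))*Z) - 2 = (Z**2 + 1*Z) - 2 = (Z**2 + Z) - 2 = (Z + Z**2) - 2 = -2 + Z + Z**2)
f(T) = 10 (f(T) = -2 - 4 + (-4)**2 = -2 - 4 + 16 = 10)
1/(((22428 + 5430) - 11030) + f(-266)) = 1/(((22428 + 5430) - 11030) + 10) = 1/((27858 - 11030) + 10) = 1/(16828 + 10) = 1/16838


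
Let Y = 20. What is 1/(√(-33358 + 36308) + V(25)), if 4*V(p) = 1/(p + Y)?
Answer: -180/95579999 + 162000*√118/95579999 ≈ 0.018410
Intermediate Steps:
V(p) = 1/(4*(20 + p)) (V(p) = 1/(4*(p + 20)) = 1/(4*(20 + p)))
1/(√(-33358 + 36308) + V(25)) = 1/(√(-33358 + 36308) + 1/(4*(20 + 25))) = 1/(√2950 + (¼)/45) = 1/(5*√118 + (¼)*(1/45)) = 1/(5*√118 + 1/180) = 1/(1/180 + 5*√118)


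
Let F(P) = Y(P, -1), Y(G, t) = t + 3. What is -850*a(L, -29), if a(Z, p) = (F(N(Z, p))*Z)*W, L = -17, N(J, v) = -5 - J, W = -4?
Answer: -115600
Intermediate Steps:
Y(G, t) = 3 + t
F(P) = 2 (F(P) = 3 - 1 = 2)
a(Z, p) = -8*Z (a(Z, p) = (2*Z)*(-4) = -8*Z)
-850*a(L, -29) = -(-6800)*(-17) = -850*136 = -115600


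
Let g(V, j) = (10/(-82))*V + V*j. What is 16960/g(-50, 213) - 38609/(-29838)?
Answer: -48739801/162766290 ≈ -0.29945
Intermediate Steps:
g(V, j) = -5*V/41 + V*j (g(V, j) = (10*(-1/82))*V + V*j = -5*V/41 + V*j)
16960/g(-50, 213) - 38609/(-29838) = 16960/(((1/41)*(-50)*(-5 + 41*213))) - 38609/(-29838) = 16960/(((1/41)*(-50)*(-5 + 8733))) - 38609*(-1/29838) = 16960/(((1/41)*(-50)*8728)) + 38609/29838 = 16960/(-436400/41) + 38609/29838 = 16960*(-41/436400) + 38609/29838 = -8692/5455 + 38609/29838 = -48739801/162766290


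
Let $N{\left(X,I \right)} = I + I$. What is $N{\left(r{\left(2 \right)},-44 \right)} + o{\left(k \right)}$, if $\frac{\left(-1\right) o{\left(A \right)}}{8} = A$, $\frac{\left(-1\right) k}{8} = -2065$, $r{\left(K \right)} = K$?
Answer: $-132248$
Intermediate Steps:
$N{\left(X,I \right)} = 2 I$
$k = 16520$ ($k = \left(-8\right) \left(-2065\right) = 16520$)
$o{\left(A \right)} = - 8 A$
$N{\left(r{\left(2 \right)},-44 \right)} + o{\left(k \right)} = 2 \left(-44\right) - 132160 = -88 - 132160 = -132248$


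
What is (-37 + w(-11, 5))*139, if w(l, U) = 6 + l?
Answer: -5838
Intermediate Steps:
(-37 + w(-11, 5))*139 = (-37 + (6 - 11))*139 = (-37 - 5)*139 = -42*139 = -5838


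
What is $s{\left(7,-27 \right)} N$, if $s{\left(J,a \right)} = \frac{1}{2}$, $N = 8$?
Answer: $4$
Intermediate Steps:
$s{\left(J,a \right)} = \frac{1}{2}$
$s{\left(7,-27 \right)} N = \frac{1}{2} \cdot 8 = 4$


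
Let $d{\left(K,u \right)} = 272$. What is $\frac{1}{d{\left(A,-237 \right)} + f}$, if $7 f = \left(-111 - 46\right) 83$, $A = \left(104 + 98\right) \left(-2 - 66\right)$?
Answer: $- \frac{7}{11127} \approx -0.0006291$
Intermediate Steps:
$A = -13736$ ($A = 202 \left(-68\right) = -13736$)
$f = - \frac{13031}{7}$ ($f = \frac{\left(-111 - 46\right) 83}{7} = \frac{\left(-157\right) 83}{7} = \frac{1}{7} \left(-13031\right) = - \frac{13031}{7} \approx -1861.6$)
$\frac{1}{d{\left(A,-237 \right)} + f} = \frac{1}{272 - \frac{13031}{7}} = \frac{1}{- \frac{11127}{7}} = - \frac{7}{11127}$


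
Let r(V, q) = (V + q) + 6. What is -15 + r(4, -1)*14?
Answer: 111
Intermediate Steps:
r(V, q) = 6 + V + q
-15 + r(4, -1)*14 = -15 + (6 + 4 - 1)*14 = -15 + 9*14 = -15 + 126 = 111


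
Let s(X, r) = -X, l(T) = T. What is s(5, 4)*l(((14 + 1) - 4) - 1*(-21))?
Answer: -160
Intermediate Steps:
s(5, 4)*l(((14 + 1) - 4) - 1*(-21)) = (-1*5)*(((14 + 1) - 4) - 1*(-21)) = -5*((15 - 4) + 21) = -5*(11 + 21) = -5*32 = -160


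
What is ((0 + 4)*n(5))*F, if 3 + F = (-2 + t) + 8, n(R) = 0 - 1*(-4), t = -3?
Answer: 0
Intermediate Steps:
n(R) = 4 (n(R) = 0 + 4 = 4)
F = 0 (F = -3 + ((-2 - 3) + 8) = -3 + (-5 + 8) = -3 + 3 = 0)
((0 + 4)*n(5))*F = ((0 + 4)*4)*0 = (4*4)*0 = 16*0 = 0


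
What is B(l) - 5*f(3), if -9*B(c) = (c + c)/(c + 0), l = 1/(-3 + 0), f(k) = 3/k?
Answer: -47/9 ≈ -5.2222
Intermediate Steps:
l = -1/3 (l = 1/(-3) = -1/3 ≈ -0.33333)
B(c) = -2/9 (B(c) = -(c + c)/(9*(c + 0)) = -2*c/(9*c) = -1/9*2 = -2/9)
B(l) - 5*f(3) = -2/9 - 15/3 = -2/9 - 5*1 = -2/9 - 5 = -47/9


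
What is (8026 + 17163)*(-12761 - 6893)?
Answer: -495064606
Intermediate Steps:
(8026 + 17163)*(-12761 - 6893) = 25189*(-19654) = -495064606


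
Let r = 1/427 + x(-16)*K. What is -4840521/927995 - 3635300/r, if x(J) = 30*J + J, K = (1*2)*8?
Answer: 1424098742296909/3144669744645 ≈ 452.86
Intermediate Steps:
K = 16 (K = 2*8 = 16)
x(J) = 31*J
r = -3388671/427 (r = 1/427 + (31*(-16))*16 = 1/427 - 496*16 = 1/427 - 7936 = -3388671/427 ≈ -7936.0)
-4840521/927995 - 3635300/r = -4840521/927995 - 3635300/(-3388671/427) = -4840521*1/927995 - 3635300*(-427/3388671) = -4840521/927995 + 1552273100/3388671 = 1424098742296909/3144669744645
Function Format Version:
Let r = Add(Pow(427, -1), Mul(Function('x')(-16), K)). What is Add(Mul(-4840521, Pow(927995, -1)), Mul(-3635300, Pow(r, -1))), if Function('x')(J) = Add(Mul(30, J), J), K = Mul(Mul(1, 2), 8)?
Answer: Rational(1424098742296909, 3144669744645) ≈ 452.86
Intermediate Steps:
K = 16 (K = Mul(2, 8) = 16)
Function('x')(J) = Mul(31, J)
r = Rational(-3388671, 427) (r = Add(Pow(427, -1), Mul(Mul(31, -16), 16)) = Add(Rational(1, 427), Mul(-496, 16)) = Add(Rational(1, 427), -7936) = Rational(-3388671, 427) ≈ -7936.0)
Add(Mul(-4840521, Pow(927995, -1)), Mul(-3635300, Pow(r, -1))) = Add(Mul(-4840521, Pow(927995, -1)), Mul(-3635300, Pow(Rational(-3388671, 427), -1))) = Add(Mul(-4840521, Rational(1, 927995)), Mul(-3635300, Rational(-427, 3388671))) = Add(Rational(-4840521, 927995), Rational(1552273100, 3388671)) = Rational(1424098742296909, 3144669744645)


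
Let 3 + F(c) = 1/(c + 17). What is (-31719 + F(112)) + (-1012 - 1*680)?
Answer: -4310405/129 ≈ -33414.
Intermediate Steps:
F(c) = -3 + 1/(17 + c) (F(c) = -3 + 1/(c + 17) = -3 + 1/(17 + c))
(-31719 + F(112)) + (-1012 - 1*680) = (-31719 + (-50 - 3*112)/(17 + 112)) + (-1012 - 1*680) = (-31719 + (-50 - 336)/129) + (-1012 - 680) = (-31719 + (1/129)*(-386)) - 1692 = (-31719 - 386/129) - 1692 = -4092137/129 - 1692 = -4310405/129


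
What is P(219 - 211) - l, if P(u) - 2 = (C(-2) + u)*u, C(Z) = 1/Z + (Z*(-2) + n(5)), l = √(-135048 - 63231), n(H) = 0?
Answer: 94 - 3*I*√22031 ≈ 94.0 - 445.29*I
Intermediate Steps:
l = 3*I*√22031 (l = √(-198279) = 3*I*√22031 ≈ 445.29*I)
C(Z) = 1/Z - 2*Z (C(Z) = 1/Z + (Z*(-2) + 0) = 1/Z + (-2*Z + 0) = 1/Z - 2*Z)
P(u) = 2 + u*(7/2 + u) (P(u) = 2 + ((1/(-2) - 2*(-2)) + u)*u = 2 + ((-½ + 4) + u)*u = 2 + (7/2 + u)*u = 2 + u*(7/2 + u))
P(219 - 211) - l = (2 + (219 - 211)² + 7*(219 - 211)/2) - 3*I*√22031 = (2 + 8² + (7/2)*8) - 3*I*√22031 = (2 + 64 + 28) - 3*I*√22031 = 94 - 3*I*√22031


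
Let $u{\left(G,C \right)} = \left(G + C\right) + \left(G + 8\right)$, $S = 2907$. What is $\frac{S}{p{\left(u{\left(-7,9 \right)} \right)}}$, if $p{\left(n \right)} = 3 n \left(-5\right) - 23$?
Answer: $- \frac{171}{4} \approx -42.75$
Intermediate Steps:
$u{\left(G,C \right)} = 8 + C + 2 G$ ($u{\left(G,C \right)} = \left(C + G\right) + \left(8 + G\right) = 8 + C + 2 G$)
$p{\left(n \right)} = -23 - 15 n$ ($p{\left(n \right)} = - 15 n - 23 = -23 - 15 n$)
$\frac{S}{p{\left(u{\left(-7,9 \right)} \right)}} = \frac{2907}{-23 - 15 \left(8 + 9 + 2 \left(-7\right)\right)} = \frac{2907}{-23 - 15 \left(8 + 9 - 14\right)} = \frac{2907}{-23 - 45} = \frac{2907}{-68} = 2907 \left(- \frac{1}{68}\right) = - \frac{171}{4}$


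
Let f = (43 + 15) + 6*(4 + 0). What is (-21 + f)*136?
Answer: 8296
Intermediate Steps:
f = 82 (f = 58 + 6*4 = 58 + 24 = 82)
(-21 + f)*136 = (-21 + 82)*136 = 61*136 = 8296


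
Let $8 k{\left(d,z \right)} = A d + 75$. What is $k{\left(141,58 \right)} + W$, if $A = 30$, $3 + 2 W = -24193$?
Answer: $- \frac{92479}{8} \approx -11560.0$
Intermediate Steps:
$W = -12098$ ($W = - \frac{3}{2} + \frac{1}{2} \left(-24193\right) = - \frac{3}{2} - \frac{24193}{2} = -12098$)
$k{\left(d,z \right)} = \frac{75}{8} + \frac{15 d}{4}$ ($k{\left(d,z \right)} = \frac{30 d + 75}{8} = \frac{75 + 30 d}{8} = \frac{75}{8} + \frac{15 d}{4}$)
$k{\left(141,58 \right)} + W = \left(\frac{75}{8} + \frac{15}{4} \cdot 141\right) - 12098 = \left(\frac{75}{8} + \frac{2115}{4}\right) - 12098 = \frac{4305}{8} - 12098 = - \frac{92479}{8}$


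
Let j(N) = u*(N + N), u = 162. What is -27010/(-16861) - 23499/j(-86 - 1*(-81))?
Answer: 48885871/3034980 ≈ 16.107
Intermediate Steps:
j(N) = 324*N (j(N) = 162*(N + N) = 162*(2*N) = 324*N)
-27010/(-16861) - 23499/j(-86 - 1*(-81)) = -27010/(-16861) - 23499*1/(324*(-86 - 1*(-81))) = -27010*(-1/16861) - 23499*1/(324*(-86 + 81)) = 27010/16861 - 23499/(324*(-5)) = 27010/16861 - 23499/(-1620) = 27010/16861 - 23499*(-1/1620) = 27010/16861 + 2611/180 = 48885871/3034980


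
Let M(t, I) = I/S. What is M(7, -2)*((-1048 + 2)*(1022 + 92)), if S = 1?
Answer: 2330488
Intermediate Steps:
M(t, I) = I (M(t, I) = I/1 = I*1 = I)
M(7, -2)*((-1048 + 2)*(1022 + 92)) = -2*(-1048 + 2)*(1022 + 92) = -(-2092)*1114 = -2*(-1165244) = 2330488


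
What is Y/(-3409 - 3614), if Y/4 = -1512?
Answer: 2016/2341 ≈ 0.86117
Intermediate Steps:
Y = -6048 (Y = 4*(-1512) = -6048)
Y/(-3409 - 3614) = -6048/(-3409 - 3614) = -6048/(-7023) = -6048*(-1/7023) = 2016/2341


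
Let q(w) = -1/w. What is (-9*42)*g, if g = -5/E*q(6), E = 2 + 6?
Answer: -315/8 ≈ -39.375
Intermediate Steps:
E = 8
g = 5/48 (g = -5/8*(-1/6) = -5*(⅛)*(-1*⅙) = -5*(-1)/(8*6) = -1*(-5/48) = 5/48 ≈ 0.10417)
(-9*42)*g = -9*42*(5/48) = -378*5/48 = -315/8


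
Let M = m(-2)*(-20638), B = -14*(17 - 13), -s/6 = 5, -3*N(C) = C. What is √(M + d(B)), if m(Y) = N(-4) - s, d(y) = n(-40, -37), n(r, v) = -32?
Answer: 2*I*√1455051/3 ≈ 804.17*I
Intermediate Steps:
N(C) = -C/3
s = -30 (s = -6*5 = -30)
B = -56 (B = -14*4 = -56)
d(y) = -32
m(Y) = 94/3 (m(Y) = -⅓*(-4) - 1*(-30) = 4/3 + 30 = 94/3)
M = -1939972/3 (M = (94/3)*(-20638) = -1939972/3 ≈ -6.4666e+5)
√(M + d(B)) = √(-1939972/3 - 32) = √(-1940068/3) = 2*I*√1455051/3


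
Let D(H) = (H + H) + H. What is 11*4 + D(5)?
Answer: 59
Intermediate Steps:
D(H) = 3*H (D(H) = 2*H + H = 3*H)
11*4 + D(5) = 11*4 + 3*5 = 44 + 15 = 59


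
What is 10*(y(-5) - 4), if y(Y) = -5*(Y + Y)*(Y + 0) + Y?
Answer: -2590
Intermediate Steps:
y(Y) = Y - 10*Y**2 (y(Y) = -5*2*Y*Y + Y = -10*Y**2 + Y = Y - 10*Y**2)
10*(y(-5) - 4) = 10*(-5*(1 - 10*(-5)) - 4) = 10*(-5*(1 + 50) - 4) = 10*(-5*51 - 4) = 10*(-255 - 4) = 10*(-259) = -2590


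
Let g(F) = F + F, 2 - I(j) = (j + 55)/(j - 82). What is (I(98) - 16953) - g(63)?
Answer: -273385/16 ≈ -17087.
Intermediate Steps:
I(j) = 2 - (55 + j)/(-82 + j) (I(j) = 2 - (j + 55)/(j - 82) = 2 - (55 + j)/(-82 + j))
g(F) = 2*F
(I(98) - 16953) - g(63) = ((-219 + 98)/(-82 + 98) - 16953) - 2*63 = (-121/16 - 16953) - 1*126 = ((1/16)*(-121) - 16953) - 126 = (-121/16 - 16953) - 126 = -271369/16 - 126 = -273385/16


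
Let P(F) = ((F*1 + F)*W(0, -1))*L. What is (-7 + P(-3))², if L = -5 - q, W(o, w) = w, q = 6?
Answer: 5329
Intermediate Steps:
L = -11 (L = -5 - 1*6 = -5 - 6 = -11)
P(F) = 22*F (P(F) = ((F*1 + F)*(-1))*(-11) = ((F + F)*(-1))*(-11) = ((2*F)*(-1))*(-11) = -2*F*(-11) = 22*F)
(-7 + P(-3))² = (-7 + 22*(-3))² = (-7 - 66)² = (-73)² = 5329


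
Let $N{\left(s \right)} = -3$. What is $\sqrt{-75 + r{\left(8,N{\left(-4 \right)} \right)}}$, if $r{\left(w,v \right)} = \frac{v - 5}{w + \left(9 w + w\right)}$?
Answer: $\frac{i \sqrt{9086}}{11} \approx 8.6655 i$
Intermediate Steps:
$r{\left(w,v \right)} = \frac{-5 + v}{11 w}$ ($r{\left(w,v \right)} = \frac{-5 + v}{w + 10 w} = \frac{-5 + v}{11 w}$)
$\sqrt{-75 + r{\left(8,N{\left(-4 \right)} \right)}} = \sqrt{-75 + \frac{-5 - 3}{11 \cdot 8}} = \sqrt{-75 + \frac{1}{11} \cdot \frac{1}{8} \left(-8\right)} = \sqrt{-75 - \frac{1}{11}} = \sqrt{- \frac{826}{11}} = \frac{i \sqrt{9086}}{11}$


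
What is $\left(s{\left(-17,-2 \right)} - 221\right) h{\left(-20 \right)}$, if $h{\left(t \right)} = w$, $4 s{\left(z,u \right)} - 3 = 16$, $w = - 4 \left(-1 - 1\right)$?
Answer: $-1730$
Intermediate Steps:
$w = 8$ ($w = \left(-4\right) \left(-2\right) = 8$)
$s{\left(z,u \right)} = \frac{19}{4}$ ($s{\left(z,u \right)} = \frac{3}{4} + \frac{1}{4} \cdot 16 = \frac{3}{4} + 4 = \frac{19}{4}$)
$h{\left(t \right)} = 8$
$\left(s{\left(-17,-2 \right)} - 221\right) h{\left(-20 \right)} = \left(\frac{19}{4} - 221\right) 8 = \left(- \frac{865}{4}\right) 8 = -1730$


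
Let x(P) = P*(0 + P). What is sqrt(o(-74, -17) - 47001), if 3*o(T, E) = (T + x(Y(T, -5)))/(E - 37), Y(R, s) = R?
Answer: I*sqrt(3809782)/9 ≈ 216.87*I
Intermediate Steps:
x(P) = P**2 (x(P) = P*P = P**2)
o(T, E) = (T + T**2)/(3*(-37 + E)) (o(T, E) = ((T + T**2)/(E - 37))/3 = ((T + T**2)/(-37 + E))/3 = (T + T**2)/(3*(-37 + E)))
sqrt(o(-74, -17) - 47001) = sqrt((1/3)*(-74)*(1 - 74)/(-37 - 17) - 47001) = sqrt((1/3)*(-74)*(-73)/(-54) - 47001) = sqrt((1/3)*(-74)*(-1/54)*(-73) - 47001) = sqrt(-2701/81 - 47001) = sqrt(-3809782/81) = I*sqrt(3809782)/9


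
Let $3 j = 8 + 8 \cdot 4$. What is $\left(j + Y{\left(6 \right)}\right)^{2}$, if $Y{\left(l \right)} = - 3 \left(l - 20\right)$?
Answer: $\frac{27556}{9} \approx 3061.8$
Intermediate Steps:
$j = \frac{40}{3}$ ($j = \frac{8 + 8 \cdot 4}{3} = \frac{8 + 32}{3} = \frac{1}{3} \cdot 40 = \frac{40}{3} \approx 13.333$)
$Y{\left(l \right)} = 60 - 3 l$ ($Y{\left(l \right)} = - 3 \left(-20 + l\right) = 60 - 3 l$)
$\left(j + Y{\left(6 \right)}\right)^{2} = \left(\frac{40}{3} + \left(60 - 18\right)\right)^{2} = \left(\frac{40}{3} + 42\right)^{2} = \left(\frac{166}{3}\right)^{2} = \frac{27556}{9}$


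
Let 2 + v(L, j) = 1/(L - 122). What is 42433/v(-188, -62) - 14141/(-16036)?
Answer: -210932450719/9958356 ≈ -21181.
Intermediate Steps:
v(L, j) = -2 + 1/(-122 + L) (v(L, j) = -2 + 1/(L - 122) = -2 + 1/(-122 + L))
42433/v(-188, -62) - 14141/(-16036) = 42433/(((245 - 2*(-188))/(-122 - 188))) - 14141/(-16036) = 42433/(((245 + 376)/(-310))) - 14141*(-1/16036) = 42433/((-1/310*621)) + 14141/16036 = 42433/(-621/310) + 14141/16036 = 42433*(-310/621) + 14141/16036 = -13154230/621 + 14141/16036 = -210932450719/9958356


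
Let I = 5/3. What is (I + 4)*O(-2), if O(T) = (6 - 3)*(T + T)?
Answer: -68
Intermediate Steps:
O(T) = 6*T (O(T) = 3*(2*T) = 6*T)
I = 5/3 (I = 5*(⅓) = 5/3 ≈ 1.6667)
(I + 4)*O(-2) = (5/3 + 4)*(6*(-2)) = (17/3)*(-12) = -68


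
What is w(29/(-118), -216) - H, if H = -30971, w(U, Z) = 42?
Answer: 31013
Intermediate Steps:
w(29/(-118), -216) - H = 42 - 1*(-30971) = 42 + 30971 = 31013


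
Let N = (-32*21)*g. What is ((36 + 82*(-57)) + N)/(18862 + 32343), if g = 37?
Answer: -2682/4655 ≈ -0.57615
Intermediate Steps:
N = -24864 (N = -32*21*37 = -672*37 = -24864)
((36 + 82*(-57)) + N)/(18862 + 32343) = ((36 + 82*(-57)) - 24864)/(18862 + 32343) = ((36 - 4674) - 24864)/51205 = (-4638 - 24864)*(1/51205) = -29502*1/51205 = -2682/4655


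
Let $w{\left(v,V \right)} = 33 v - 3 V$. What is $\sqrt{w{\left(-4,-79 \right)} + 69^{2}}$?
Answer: $\sqrt{4866} \approx 69.757$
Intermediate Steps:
$w{\left(v,V \right)} = - 3 V + 33 v$
$\sqrt{w{\left(-4,-79 \right)} + 69^{2}} = \sqrt{\left(\left(-3\right) \left(-79\right) + 33 \left(-4\right)\right) + 69^{2}} = \sqrt{\left(237 - 132\right) + 4761} = \sqrt{105 + 4761} = \sqrt{4866}$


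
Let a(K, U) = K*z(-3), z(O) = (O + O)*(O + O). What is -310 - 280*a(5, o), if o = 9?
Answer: -50710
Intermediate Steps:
z(O) = 4*O**2 (z(O) = (2*O)*(2*O) = 4*O**2)
a(K, U) = 36*K (a(K, U) = K*(4*(-3)**2) = K*(4*9) = K*36 = 36*K)
-310 - 280*a(5, o) = -310 - 10080*5 = -310 - 280*180 = -310 - 50400 = -50710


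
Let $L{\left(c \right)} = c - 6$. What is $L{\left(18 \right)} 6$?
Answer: $72$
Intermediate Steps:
$L{\left(c \right)} = -6 + c$ ($L{\left(c \right)} = c - 6 = -6 + c$)
$L{\left(18 \right)} 6 = \left(-6 + 18\right) 6 = 12 \cdot 6 = 72$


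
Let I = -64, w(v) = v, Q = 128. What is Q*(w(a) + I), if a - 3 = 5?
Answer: -7168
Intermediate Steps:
a = 8 (a = 3 + 5 = 8)
Q*(w(a) + I) = 128*(8 - 64) = 128*(-56) = -7168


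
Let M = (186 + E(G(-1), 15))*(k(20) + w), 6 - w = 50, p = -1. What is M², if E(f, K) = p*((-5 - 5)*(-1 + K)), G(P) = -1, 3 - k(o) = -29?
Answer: 15303744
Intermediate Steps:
k(o) = 32 (k(o) = 3 - 1*(-29) = 3 + 29 = 32)
w = -44 (w = 6 - 1*50 = 6 - 50 = -44)
E(f, K) = -10 + 10*K (E(f, K) = -(-5 - 5)*(-1 + K) = -(-10)*(-1 + K) = -(10 - 10*K) = -10 + 10*K)
M = -3912 (M = (186 + (-10 + 10*15))*(32 - 44) = (186 + (-10 + 150))*(-12) = (186 + 140)*(-12) = 326*(-12) = -3912)
M² = (-3912)² = 15303744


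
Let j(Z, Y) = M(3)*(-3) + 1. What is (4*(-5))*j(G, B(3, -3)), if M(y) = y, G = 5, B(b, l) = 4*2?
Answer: 160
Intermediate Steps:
B(b, l) = 8
j(Z, Y) = -8 (j(Z, Y) = 3*(-3) + 1 = -9 + 1 = -8)
(4*(-5))*j(G, B(3, -3)) = (4*(-5))*(-8) = -20*(-8) = 160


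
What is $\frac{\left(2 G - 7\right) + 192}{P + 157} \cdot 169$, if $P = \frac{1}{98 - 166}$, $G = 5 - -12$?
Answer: $\frac{2516748}{10675} \approx 235.76$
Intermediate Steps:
$G = 17$ ($G = 5 + 12 = 17$)
$P = - \frac{1}{68}$ ($P = \frac{1}{-68} = - \frac{1}{68} \approx -0.014706$)
$\frac{\left(2 G - 7\right) + 192}{P + 157} \cdot 169 = \frac{\left(2 \cdot 17 - 7\right) + 192}{- \frac{1}{68} + 157} \cdot 169 = \frac{\left(34 - 7\right) + 192}{\frac{10675}{68}} \cdot 169 = \left(27 + 192\right) \frac{68}{10675} \cdot 169 = 219 \cdot \frac{68}{10675} \cdot 169 = \frac{14892}{10675} \cdot 169 = \frac{2516748}{10675}$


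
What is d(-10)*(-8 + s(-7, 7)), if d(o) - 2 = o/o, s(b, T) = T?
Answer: -3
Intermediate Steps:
d(o) = 3 (d(o) = 2 + o/o = 2 + 1 = 3)
d(-10)*(-8 + s(-7, 7)) = 3*(-8 + 7) = 3*(-1) = -3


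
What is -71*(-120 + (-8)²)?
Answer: 3976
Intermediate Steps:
-71*(-120 + (-8)²) = -71*(-120 + 64) = -71*(-56) = 3976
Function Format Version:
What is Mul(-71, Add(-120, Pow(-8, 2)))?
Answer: 3976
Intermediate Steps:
Mul(-71, Add(-120, Pow(-8, 2))) = Mul(-71, Add(-120, 64)) = Mul(-71, -56) = 3976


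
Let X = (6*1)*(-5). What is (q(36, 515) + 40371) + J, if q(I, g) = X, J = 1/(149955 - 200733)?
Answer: 2048435297/50778 ≈ 40341.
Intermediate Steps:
J = -1/50778 (J = 1/(-50778) = -1/50778 ≈ -1.9694e-5)
X = -30 (X = 6*(-5) = -30)
q(I, g) = -30
(q(36, 515) + 40371) + J = (-30 + 40371) - 1/50778 = 40341 - 1/50778 = 2048435297/50778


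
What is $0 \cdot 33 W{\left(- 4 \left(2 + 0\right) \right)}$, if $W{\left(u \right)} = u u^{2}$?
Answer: $0$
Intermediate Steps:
$W{\left(u \right)} = u^{3}$
$0 \cdot 33 W{\left(- 4 \left(2 + 0\right) \right)} = 0 \cdot 33 \left(- 4 \left(2 + 0\right)\right)^{3} = 0 \left(\left(-4\right) 2\right)^{3} = 0 \left(-8\right)^{3} = 0 \left(-512\right) = 0$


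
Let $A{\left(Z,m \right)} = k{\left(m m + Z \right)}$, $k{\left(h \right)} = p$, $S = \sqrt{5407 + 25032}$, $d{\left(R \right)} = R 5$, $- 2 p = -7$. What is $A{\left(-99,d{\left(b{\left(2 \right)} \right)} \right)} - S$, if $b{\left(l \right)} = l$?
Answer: $\frac{7}{2} - \sqrt{30439} \approx -170.97$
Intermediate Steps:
$p = \frac{7}{2}$ ($p = \left(- \frac{1}{2}\right) \left(-7\right) = \frac{7}{2} \approx 3.5$)
$d{\left(R \right)} = 5 R$
$S = \sqrt{30439} \approx 174.47$
$k{\left(h \right)} = \frac{7}{2}$
$A{\left(Z,m \right)} = \frac{7}{2}$
$A{\left(-99,d{\left(b{\left(2 \right)} \right)} \right)} - S = \frac{7}{2} - \sqrt{30439}$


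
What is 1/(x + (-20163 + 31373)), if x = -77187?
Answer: -1/65977 ≈ -1.5157e-5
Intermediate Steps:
1/(x + (-20163 + 31373)) = 1/(-77187 + (-20163 + 31373)) = 1/(-77187 + 11210) = 1/(-65977) = -1/65977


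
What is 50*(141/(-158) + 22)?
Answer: 83375/79 ≈ 1055.4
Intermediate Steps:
50*(141/(-158) + 22) = 50*(141*(-1/158) + 22) = 50*(-141/158 + 22) = 50*(3335/158) = 83375/79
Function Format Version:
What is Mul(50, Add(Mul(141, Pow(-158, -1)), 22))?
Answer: Rational(83375, 79) ≈ 1055.4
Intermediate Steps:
Mul(50, Add(Mul(141, Pow(-158, -1)), 22)) = Mul(50, Add(Mul(141, Rational(-1, 158)), 22)) = Mul(50, Add(Rational(-141, 158), 22)) = Mul(50, Rational(3335, 158)) = Rational(83375, 79)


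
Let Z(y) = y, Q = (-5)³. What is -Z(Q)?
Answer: 125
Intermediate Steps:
Q = -125
-Z(Q) = -1*(-125) = 125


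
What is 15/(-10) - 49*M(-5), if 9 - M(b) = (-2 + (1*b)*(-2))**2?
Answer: 5387/2 ≈ 2693.5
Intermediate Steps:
M(b) = 9 - (-2 - 2*b)**2 (M(b) = 9 - (-2 + (1*b)*(-2))**2 = 9 - (-2 + b*(-2))**2 = 9 - (-2 - 2*b)**2)
15/(-10) - 49*M(-5) = 15/(-10) - 49*(9 - 4*(1 - 5)**2) = 15*(-1/10) - 49*(9 - 4*(-4)**2) = -3/2 - 49*(9 - 4*16) = -3/2 - 49*(9 - 64) = -3/2 - 49*(-55) = -3/2 + 2695 = 5387/2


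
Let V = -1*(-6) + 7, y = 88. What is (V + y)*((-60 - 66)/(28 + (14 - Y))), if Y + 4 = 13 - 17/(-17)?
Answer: -6363/16 ≈ -397.69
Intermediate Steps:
V = 13 (V = 6 + 7 = 13)
Y = 10 (Y = -4 + (13 - 17/(-17)) = -4 + (13 - 17*(-1/17)) = -4 + (13 + 1) = -4 + 14 = 10)
(V + y)*((-60 - 66)/(28 + (14 - Y))) = (13 + 88)*((-60 - 66)/(28 + (14 - 1*10))) = 101*(-126/(28 + (14 - 10))) = 101*(-126/(28 + 4)) = 101*(-126/32) = 101*(-126*1/32) = 101*(-63/16) = -6363/16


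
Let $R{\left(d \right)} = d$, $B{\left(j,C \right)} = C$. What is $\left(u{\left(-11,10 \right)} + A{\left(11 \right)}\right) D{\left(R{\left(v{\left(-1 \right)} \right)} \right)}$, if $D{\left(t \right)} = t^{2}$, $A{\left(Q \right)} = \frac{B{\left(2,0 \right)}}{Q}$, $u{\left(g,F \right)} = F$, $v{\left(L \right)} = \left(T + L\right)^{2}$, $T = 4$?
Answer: $810$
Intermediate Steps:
$v{\left(L \right)} = \left(4 + L\right)^{2}$
$A{\left(Q \right)} = 0$ ($A{\left(Q \right)} = \frac{0}{Q} = 0$)
$\left(u{\left(-11,10 \right)} + A{\left(11 \right)}\right) D{\left(R{\left(v{\left(-1 \right)} \right)} \right)} = \left(10 + 0\right) \left(\left(4 - 1\right)^{2}\right)^{2} = 10 \left(3^{2}\right)^{2} = 10 \cdot 9^{2} = 10 \cdot 81 = 810$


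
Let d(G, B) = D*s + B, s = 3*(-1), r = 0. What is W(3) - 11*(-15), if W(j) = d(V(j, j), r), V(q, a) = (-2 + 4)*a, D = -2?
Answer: 171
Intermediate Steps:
s = -3
V(q, a) = 2*a
d(G, B) = 6 + B (d(G, B) = -2*(-3) + B = 6 + B)
W(j) = 6 (W(j) = 6 + 0 = 6)
W(3) - 11*(-15) = 6 - 11*(-15) = 6 + 165 = 171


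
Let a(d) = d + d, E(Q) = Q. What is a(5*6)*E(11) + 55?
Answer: 715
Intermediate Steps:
a(d) = 2*d
a(5*6)*E(11) + 55 = (2*(5*6))*11 + 55 = (2*30)*11 + 55 = 60*11 + 55 = 660 + 55 = 715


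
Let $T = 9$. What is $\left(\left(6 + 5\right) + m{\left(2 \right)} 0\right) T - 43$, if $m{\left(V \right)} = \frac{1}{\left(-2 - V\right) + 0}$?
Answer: $56$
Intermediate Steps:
$m{\left(V \right)} = \frac{1}{-2 - V}$
$\left(\left(6 + 5\right) + m{\left(2 \right)} 0\right) T - 43 = \left(\left(6 + 5\right) + - \frac{1}{2 + 2} \cdot 0\right) 9 - 43 = \left(11 + - \frac{1}{4} \cdot 0\right) 9 - 43 = \left(11 + \left(-1\right) \frac{1}{4} \cdot 0\right) 9 - 43 = \left(11 - 0\right) 9 - 43 = \left(11 + 0\right) 9 - 43 = 11 \cdot 9 - 43 = 99 - 43 = 56$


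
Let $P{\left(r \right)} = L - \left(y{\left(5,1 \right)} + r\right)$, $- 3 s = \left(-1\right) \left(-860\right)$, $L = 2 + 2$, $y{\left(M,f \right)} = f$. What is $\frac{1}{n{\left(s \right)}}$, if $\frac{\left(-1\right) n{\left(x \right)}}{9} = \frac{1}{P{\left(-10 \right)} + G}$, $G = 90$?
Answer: $- \frac{103}{9} \approx -11.444$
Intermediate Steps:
$L = 4$
$s = - \frac{860}{3}$ ($s = - \frac{\left(-1\right) \left(-860\right)}{3} = \left(- \frac{1}{3}\right) 860 = - \frac{860}{3} \approx -286.67$)
$P{\left(r \right)} = 3 - r$ ($P{\left(r \right)} = 4 - \left(1 + r\right) = 3 - r$)
$n{\left(x \right)} = - \frac{9}{103}$ ($n{\left(x \right)} = - \frac{9}{\left(3 - -10\right) + 90} = - \frac{9}{\left(3 + 10\right) + 90} = - \frac{9}{13 + 90} = - \frac{9}{103}$)
$\frac{1}{n{\left(s \right)}} = \frac{1}{- \frac{9}{103}} = - \frac{103}{9}$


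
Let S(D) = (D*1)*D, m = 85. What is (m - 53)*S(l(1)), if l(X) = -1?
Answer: 32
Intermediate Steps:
S(D) = D**2 (S(D) = D*D = D**2)
(m - 53)*S(l(1)) = (85 - 53)*(-1)**2 = 32*1 = 32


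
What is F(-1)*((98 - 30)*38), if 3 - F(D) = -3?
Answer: 15504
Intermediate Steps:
F(D) = 6 (F(D) = 3 - 1*(-3) = 3 + 3 = 6)
F(-1)*((98 - 30)*38) = 6*((98 - 30)*38) = 6*(68*38) = 6*2584 = 15504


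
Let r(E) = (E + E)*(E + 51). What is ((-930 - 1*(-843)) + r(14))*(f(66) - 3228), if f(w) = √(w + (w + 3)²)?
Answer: -5594124 + 1733*√4827 ≈ -5.4737e+6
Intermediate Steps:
f(w) = √(w + (3 + w)²)
r(E) = 2*E*(51 + E) (r(E) = (2*E)*(51 + E) = 2*E*(51 + E))
((-930 - 1*(-843)) + r(14))*(f(66) - 3228) = ((-930 - 1*(-843)) + 2*14*(51 + 14))*(√(66 + (3 + 66)²) - 3228) = ((-930 + 843) + 2*14*65)*(√(66 + 69²) - 3228) = (-87 + 1820)*(√(66 + 4761) - 3228) = 1733*(√4827 - 3228) = 1733*(-3228 + √4827) = -5594124 + 1733*√4827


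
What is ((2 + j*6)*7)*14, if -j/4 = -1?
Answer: 2548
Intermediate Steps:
j = 4 (j = -4*(-1) = 4)
((2 + j*6)*7)*14 = ((2 + 4*6)*7)*14 = ((2 + 24)*7)*14 = (26*7)*14 = 182*14 = 2548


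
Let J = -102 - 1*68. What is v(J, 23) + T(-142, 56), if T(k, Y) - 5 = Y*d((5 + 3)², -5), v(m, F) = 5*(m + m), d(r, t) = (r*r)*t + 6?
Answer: -1148239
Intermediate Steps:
d(r, t) = 6 + t*r² (d(r, t) = r²*t + 6 = t*r² + 6 = 6 + t*r²)
J = -170 (J = -102 - 68 = -170)
v(m, F) = 10*m (v(m, F) = 5*(2*m) = 10*m)
T(k, Y) = 5 - 20474*Y (T(k, Y) = 5 + Y*(6 - 5*(5 + 3)⁴) = 5 + Y*(6 - 5*(8²)²) = 5 + Y*(6 - 5*64²) = 5 + Y*(6 - 5*4096) = 5 + Y*(6 - 20480) = 5 + Y*(-20474) = 5 - 20474*Y)
v(J, 23) + T(-142, 56) = 10*(-170) + (5 - 20474*56) = -1700 + (5 - 1146544) = -1700 - 1146539 = -1148239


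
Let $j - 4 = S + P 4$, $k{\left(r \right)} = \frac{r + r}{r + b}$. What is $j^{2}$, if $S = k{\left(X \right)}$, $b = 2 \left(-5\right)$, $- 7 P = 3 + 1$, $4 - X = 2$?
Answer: $\frac{289}{196} \approx 1.4745$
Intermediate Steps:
$X = 2$ ($X = 4 - 2 = 2$)
$P = - \frac{4}{7}$ ($P = - \frac{3 + 1}{7} = \left(- \frac{1}{7}\right) 4 = - \frac{4}{7} \approx -0.57143$)
$b = -10$
$k{\left(r \right)} = \frac{2 r}{-10 + r}$ ($k{\left(r \right)} = \frac{r + r}{r - 10} = \frac{2 r}{-10 + r}$)
$S = - \frac{1}{2}$ ($S = 2 \cdot 2 \frac{1}{-10 + 2} = 2 \cdot 2 \frac{1}{-8} = 2 \cdot 2 \left(- \frac{1}{8}\right) = - \frac{1}{2} \approx -0.5$)
$j = \frac{17}{14}$ ($j = 4 - \frac{39}{14} = \frac{17}{14} \approx 1.2143$)
$j^{2} = \left(\frac{17}{14}\right)^{2} = \frac{289}{196}$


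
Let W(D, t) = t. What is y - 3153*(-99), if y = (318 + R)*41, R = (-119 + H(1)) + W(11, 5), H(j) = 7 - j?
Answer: 320757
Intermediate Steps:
R = -108 (R = (-119 + (7 - 1*1)) + 5 = (-119 + (7 - 1)) + 5 = (-119 + 6) + 5 = -113 + 5 = -108)
y = 8610 (y = (318 - 108)*41 = 210*41 = 8610)
y - 3153*(-99) = 8610 - 3153*(-99) = 8610 + 312147 = 320757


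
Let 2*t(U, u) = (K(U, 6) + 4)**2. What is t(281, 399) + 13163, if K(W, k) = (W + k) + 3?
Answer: 56381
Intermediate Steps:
K(W, k) = 3 + W + k
t(U, u) = (13 + U)**2/2 (t(U, u) = ((3 + U + 6) + 4)**2/2 = ((9 + U) + 4)**2/2 = (13 + U)**2/2)
t(281, 399) + 13163 = (13 + 281)**2/2 + 13163 = (1/2)*294**2 + 13163 = (1/2)*86436 + 13163 = 43218 + 13163 = 56381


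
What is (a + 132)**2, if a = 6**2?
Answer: 28224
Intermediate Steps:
a = 36
(a + 132)**2 = (36 + 132)**2 = 168**2 = 28224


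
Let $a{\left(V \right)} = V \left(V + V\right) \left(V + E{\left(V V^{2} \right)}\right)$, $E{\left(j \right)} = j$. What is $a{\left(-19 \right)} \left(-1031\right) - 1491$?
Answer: $5119857905$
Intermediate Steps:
$a{\left(V \right)} = 2 V^{2} \left(V + V^{3}\right)$ ($a{\left(V \right)} = V \left(V + V\right) \left(V + V V^{2}\right) = V 2 V \left(V + V^{3}\right) = 2 V^{2} \left(V + V^{3}\right)$)
$a{\left(-19 \right)} \left(-1031\right) - 1491 = 2 \left(-19\right)^{3} \left(1 + \left(-19\right)^{2}\right) \left(-1031\right) - 1491 = 2 \left(-6859\right) \left(1 + 361\right) \left(-1031\right) - 1491 = 2 \left(-6859\right) 362 \left(-1031\right) - 1491 = \left(-4965916\right) \left(-1031\right) - 1491 = 5119859396 - 1491 = 5119857905$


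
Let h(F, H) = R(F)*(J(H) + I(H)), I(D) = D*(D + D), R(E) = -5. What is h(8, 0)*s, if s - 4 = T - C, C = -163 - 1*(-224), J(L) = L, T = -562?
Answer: 0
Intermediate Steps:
C = 61 (C = -163 + 224 = 61)
I(D) = 2*D² (I(D) = D*(2*D) = 2*D²)
s = -619 (s = 4 + (-562 - 1*61) = 4 + (-562 - 61) = 4 - 623 = -619)
h(F, H) = -10*H² - 5*H (h(F, H) = -5*(H + 2*H²) = -10*H² - 5*H)
h(8, 0)*s = (5*0*(-1 - 2*0))*(-619) = (5*0*(-1 + 0))*(-619) = (5*0*(-1))*(-619) = 0*(-619) = 0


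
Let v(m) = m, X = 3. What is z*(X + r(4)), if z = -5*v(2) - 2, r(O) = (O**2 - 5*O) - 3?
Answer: 48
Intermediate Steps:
r(O) = -3 + O**2 - 5*O
z = -12 (z = -5*2 - 2 = -10 - 2 = -12)
z*(X + r(4)) = -12*(3 + (-3 + 4**2 - 5*4)) = -12*(3 + (-3 + 16 - 20)) = -12*(3 - 7) = -12*(-4) = 48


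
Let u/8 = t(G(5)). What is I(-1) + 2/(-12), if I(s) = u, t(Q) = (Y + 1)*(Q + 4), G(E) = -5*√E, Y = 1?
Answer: 383/6 - 80*√5 ≈ -115.05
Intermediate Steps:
t(Q) = 8 + 2*Q (t(Q) = (1 + 1)*(Q + 4) = 2*(4 + Q) = 8 + 2*Q)
u = 64 - 80*√5 (u = 8*(8 + 2*(-5*√5)) = 8*(8 - 10*√5) = 64 - 80*√5 ≈ -114.89)
I(s) = 64 - 80*√5
I(-1) + 2/(-12) = (64 - 80*√5) + 2/(-12) = (64 - 80*√5) - 1/12*2 = (64 - 80*√5) - ⅙ = 383/6 - 80*√5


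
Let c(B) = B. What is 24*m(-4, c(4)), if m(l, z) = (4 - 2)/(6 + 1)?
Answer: 48/7 ≈ 6.8571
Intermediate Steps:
m(l, z) = 2/7
24*m(-4, c(4)) = 24*(2/7) = 48/7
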